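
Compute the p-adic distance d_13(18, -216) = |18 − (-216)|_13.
d_13(18, -216) = 1/13

Step 1 — x − y = 18 − (-216) = 234. Step 2 — v_13(234) = 1 (factor: 234 = (13^1 · 18); the sign does not affect v_p). Step 3 — |x − y|_13 = 13^{-1} = 1/13.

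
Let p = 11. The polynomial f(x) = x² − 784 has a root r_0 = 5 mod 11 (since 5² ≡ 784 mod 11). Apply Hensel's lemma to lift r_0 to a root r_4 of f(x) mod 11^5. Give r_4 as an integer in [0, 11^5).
r_4 = 161023 (mod 161051)

Hensel's recurrence: r_{i+1} = r_i − f(r_i)·(f′(r_i))^{-1} mod 11^{i+2}, with f′(x) = 2x. Iterate:
  r_0 = 5 (mod 11)
  r_1 = 93 (mod 121)
  r_2 = 1303 (mod 1331)
  r_3 = 14613 (mod 14641)
  r_4 = 161023 (mod 161051)
Final: r_4 = 161023, and one checks f(r_4) ≡ 0 mod 11^5.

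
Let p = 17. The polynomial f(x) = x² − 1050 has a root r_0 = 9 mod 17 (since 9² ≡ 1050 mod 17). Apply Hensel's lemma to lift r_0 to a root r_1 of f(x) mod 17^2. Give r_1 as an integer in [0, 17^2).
r_1 = 111 (mod 289)

Hensel's recurrence: r_{i+1} = r_i − f(r_i)·(f′(r_i))^{-1} mod 17^{i+2}, with f′(x) = 2x. Iterate:
  r_0 = 9 (mod 17)
  r_1 = 111 (mod 289)
Final: r_1 = 111, and one checks f(r_1) ≡ 0 mod 17^2.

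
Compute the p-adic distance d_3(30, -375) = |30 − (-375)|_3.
d_3(30, -375) = 1/81

Step 1 — x − y = 30 − (-375) = 405. Step 2 — v_3(405) = 4 (factor: 405 = (3^4 · 5); the sign does not affect v_p). Step 3 — |x − y|_3 = 3^{-4} = 1/81.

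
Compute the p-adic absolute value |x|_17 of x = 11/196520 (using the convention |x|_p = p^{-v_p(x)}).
|11/196520|_17 = 4913

Step 1 — compute v_17(x) by factoring powers of 17 out of the numerator and denominator: v_17(11/196520) = -3. Step 2 — apply |x|_p = p^{-v_p(x)} = 17^{3} = 4913.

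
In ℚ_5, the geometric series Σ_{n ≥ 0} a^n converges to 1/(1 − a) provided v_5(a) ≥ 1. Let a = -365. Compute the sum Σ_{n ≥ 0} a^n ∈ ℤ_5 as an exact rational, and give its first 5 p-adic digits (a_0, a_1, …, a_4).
Σ a^n = 1/(1 − a) = 1/366;  first 5 digits = (1, 2, 4, 0, 0)

v_5(a) = 1 ≥ 1, so the series converges in ℤ_5 to 1/(1 − a) = 1/(1 − (-365)) = 1/366. Expand this rational in ℤ_5: compute digits iteratively via d_i = x_i mod 5, x_{i+1} = (x_i − d_i)/5. The first 5 digits are (1, 2, 4, 0, 0).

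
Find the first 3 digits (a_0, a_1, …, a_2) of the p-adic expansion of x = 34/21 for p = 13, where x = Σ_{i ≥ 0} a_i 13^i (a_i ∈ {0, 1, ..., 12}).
(a_0, …, a_2) = (1, 5, 12)

v_13(34/21) = 0 (numerator and denominator both coprime to 13), so x ∈ ℤ_13^×. Compute digits iteratively via a_i = x_i mod 13, x_{i+1} = (x_i − a_i)/13, with x_0 = x:
  x_0 = 34/21;  a_0 = 1;  x_1 = (x_0 − 1)/13 = 1/21
  x_1 = 1/21;  a_1 = 5;  x_2 = (x_1 − 5)/13 = -8/21
  x_2 = -8/21;  a_2 = 12;  x_3 = (x_2 − 12)/13 = -20/21
Digits: (1, 5, 12).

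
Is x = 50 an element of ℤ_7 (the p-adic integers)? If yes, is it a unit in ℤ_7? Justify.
x ∈ ℤ_7^× (unit); v_7(x) = 0

ℤ_7 = {x ∈ ℚ_7 : v_7(x) ≥ 0} and ℤ_7^× = {x ∈ ℤ_7 : v_7(x) = 0}. Here v_7(50) = v_7(num) − v_7(den) = 0; compare against these criteria.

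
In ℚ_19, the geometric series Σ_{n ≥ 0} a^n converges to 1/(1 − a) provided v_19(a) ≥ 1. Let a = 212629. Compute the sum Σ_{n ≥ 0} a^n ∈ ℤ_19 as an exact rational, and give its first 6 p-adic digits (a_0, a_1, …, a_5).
Σ a^n = 1/(1 − a) = -1/212628;  first 6 digits = (1, 0, 0, 12, 1, 0)

v_19(a) = 3 ≥ 1, so the series converges in ℤ_19 to 1/(1 − a) = 1/(1 − 212629) = -1/212628. Expand this rational in ℤ_19: compute digits iteratively via d_i = x_i mod 19, x_{i+1} = (x_i − d_i)/19. The first 6 digits are (1, 0, 0, 12, 1, 0).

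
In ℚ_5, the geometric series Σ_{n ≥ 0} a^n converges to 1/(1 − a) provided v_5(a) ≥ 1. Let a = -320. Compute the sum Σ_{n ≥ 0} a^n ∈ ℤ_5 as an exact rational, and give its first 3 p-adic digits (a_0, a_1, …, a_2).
Σ a^n = 1/(1 − a) = 1/321;  first 3 digits = (1, 1, 3)

v_5(a) = 1 ≥ 1, so the series converges in ℤ_5 to 1/(1 − a) = 1/(1 − (-320)) = 1/321. Expand this rational in ℤ_5: compute digits iteratively via d_i = x_i mod 5, x_{i+1} = (x_i − d_i)/5. The first 3 digits are (1, 1, 3).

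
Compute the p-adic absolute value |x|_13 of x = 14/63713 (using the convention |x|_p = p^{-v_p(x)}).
|14/63713|_13 = 2197

Step 1 — compute v_13(x) by factoring powers of 13 out of the numerator and denominator: v_13(14/63713) = -3. Step 2 — apply |x|_p = p^{-v_p(x)} = 13^{3} = 2197.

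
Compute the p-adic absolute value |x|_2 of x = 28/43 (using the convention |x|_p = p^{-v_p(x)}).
|28/43|_2 = 1/4

Step 1 — compute v_2(x) by factoring powers of 2 out of the numerator and denominator: v_2(28/43) = 2. Step 2 — apply |x|_p = p^{-v_p(x)} = 2^{-2} = 1/4.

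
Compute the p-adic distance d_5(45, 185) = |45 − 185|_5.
d_5(45, 185) = 1/5

Step 1 — x − y = 45 − 185 = -140. Step 2 — v_5(-140) = 1 (factor: -140 = −(5^1 · 28); the sign does not affect v_p). Step 3 — |x − y|_5 = 5^{-1} = 1/5.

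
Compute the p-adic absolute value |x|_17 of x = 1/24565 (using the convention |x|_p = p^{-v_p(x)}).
|1/24565|_17 = 4913

Step 1 — compute v_17(x) by factoring powers of 17 out of the numerator and denominator: v_17(1/24565) = -3. Step 2 — apply |x|_p = p^{-v_p(x)} = 17^{3} = 4913.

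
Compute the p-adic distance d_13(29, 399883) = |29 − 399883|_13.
d_13(29, 399883) = 1/28561

Step 1 — x − y = 29 − 399883 = -399854. Step 2 — v_13(-399854) = 4 (factor: -399854 = −(13^4 · 14); the sign does not affect v_p). Step 3 — |x − y|_13 = 13^{-4} = 1/28561.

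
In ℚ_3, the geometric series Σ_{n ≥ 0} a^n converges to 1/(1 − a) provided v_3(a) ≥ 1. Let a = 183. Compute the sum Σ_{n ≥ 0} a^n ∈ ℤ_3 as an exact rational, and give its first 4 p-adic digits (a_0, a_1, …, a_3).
Σ a^n = 1/(1 − a) = -1/182;  first 4 digits = (1, 1, 0, 0)

v_3(a) = 1 ≥ 1, so the series converges in ℤ_3 to 1/(1 − a) = 1/(1 − 183) = -1/182. Expand this rational in ℤ_3: compute digits iteratively via d_i = x_i mod 3, x_{i+1} = (x_i − d_i)/3. The first 4 digits are (1, 1, 0, 0).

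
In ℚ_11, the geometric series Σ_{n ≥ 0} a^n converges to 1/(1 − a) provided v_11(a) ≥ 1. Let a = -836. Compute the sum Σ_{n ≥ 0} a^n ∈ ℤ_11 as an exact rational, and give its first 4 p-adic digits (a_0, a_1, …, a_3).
Σ a^n = 1/(1 − a) = 1/837;  first 4 digits = (1, 1, 5, 8)

v_11(a) = 1 ≥ 1, so the series converges in ℤ_11 to 1/(1 − a) = 1/(1 − (-836)) = 1/837. Expand this rational in ℤ_11: compute digits iteratively via d_i = x_i mod 11, x_{i+1} = (x_i − d_i)/11. The first 4 digits are (1, 1, 5, 8).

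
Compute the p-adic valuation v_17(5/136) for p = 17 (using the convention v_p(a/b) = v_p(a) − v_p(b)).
v_17(5/136) = -1

Factor powers of 17 from the numerator and denominator of the reduced fraction: 5 = 17^0 · 5 and 136 = 17^1 · 8. Apply v_p(a/b) = v_p(a) − v_p(b): v_17(5/136) = 0 − 1 = -1.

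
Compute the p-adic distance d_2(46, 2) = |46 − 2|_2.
d_2(46, 2) = 1/4

Step 1 — x − y = 46 − 2 = 44. Step 2 — v_2(44) = 2 (factor: 44 = (2^2 · 11); the sign does not affect v_p). Step 3 — |x − y|_2 = 2^{-2} = 1/4.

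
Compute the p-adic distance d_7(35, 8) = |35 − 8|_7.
d_7(35, 8) = 1

Step 1 — x − y = 35 − 8 = 27. Step 2 — v_7(27) = 0 (factor: 27 = (7^0 · 27); the sign does not affect v_p). Step 3 — |x − y|_7 = 7^{0} = 1.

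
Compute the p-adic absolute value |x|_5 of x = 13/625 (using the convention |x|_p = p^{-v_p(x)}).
|13/625|_5 = 625

Step 1 — compute v_5(x) by factoring powers of 5 out of the numerator and denominator: v_5(13/625) = -4. Step 2 — apply |x|_p = p^{-v_p(x)} = 5^{4} = 625.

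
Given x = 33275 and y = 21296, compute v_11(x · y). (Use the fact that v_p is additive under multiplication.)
v_11(708624400) = 6

v_p(x) = 3 (factor: 33275 = 11^3 · 25); v_p(y) = 3 (factor: 21296 = 11^3 · 16). Additivity: v_p(xy) = v_p(x) + v_p(y) = 3 + 3 = 6. (Direct check: xy = 708624400 = 11^6 · (400).)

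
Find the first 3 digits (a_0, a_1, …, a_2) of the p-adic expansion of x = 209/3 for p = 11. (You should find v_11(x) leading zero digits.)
(a_0, …, a_2) = (0, 10, 7)

v_11(209/3) = 1, so a_0 = ... = a_0 = 0. Factor out: x = 11^1 · u with u = 19/3 a unit in ℤ_11. Expand u iteratively via a_{v+i} = u_i mod 11, u_{i+1} = (u_i − a_{v+i})/11:
  u_0 = 19/3;  a_1 = 10;  u_1 = (u_0 − 10)/11 = -1/3
  u_1 = -1/3;  a_2 = 7;  u_2 = (u_1 − 7)/11 = -2/3
Digits: (0, 10, 7).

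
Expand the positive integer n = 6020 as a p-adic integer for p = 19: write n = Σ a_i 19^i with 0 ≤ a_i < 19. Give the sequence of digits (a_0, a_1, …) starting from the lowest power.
(a_0, a_1, …) = (16, 12, 16)

Repeated division by 19 gives the digits low-to-high: 6020 = 16 + 12·19^1 + 16·19^2. Digit sequence: (16, 12, 16).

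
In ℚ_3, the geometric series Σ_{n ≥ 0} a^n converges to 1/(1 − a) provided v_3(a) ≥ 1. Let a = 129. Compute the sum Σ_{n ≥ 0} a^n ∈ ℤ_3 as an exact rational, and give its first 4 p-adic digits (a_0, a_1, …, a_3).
Σ a^n = 1/(1 − a) = -1/128;  first 4 digits = (1, 1, 0, 1)

v_3(a) = 1 ≥ 1, so the series converges in ℤ_3 to 1/(1 − a) = 1/(1 − 129) = -1/128. Expand this rational in ℤ_3: compute digits iteratively via d_i = x_i mod 3, x_{i+1} = (x_i − d_i)/3. The first 4 digits are (1, 1, 0, 1).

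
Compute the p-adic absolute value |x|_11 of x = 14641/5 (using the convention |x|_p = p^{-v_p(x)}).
|14641/5|_11 = 1/14641

Step 1 — compute v_11(x) by factoring powers of 11 out of the numerator and denominator: v_11(14641/5) = 4. Step 2 — apply |x|_p = p^{-v_p(x)} = 11^{-4} = 1/14641.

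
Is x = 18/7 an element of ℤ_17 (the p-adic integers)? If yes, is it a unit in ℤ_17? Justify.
x ∈ ℤ_17^× (unit); v_17(x) = 0

ℤ_17 = {x ∈ ℚ_17 : v_17(x) ≥ 0} and ℤ_17^× = {x ∈ ℤ_17 : v_17(x) = 0}. Here v_17(18/7) = v_17(num) − v_17(den) = 0; compare against these criteria.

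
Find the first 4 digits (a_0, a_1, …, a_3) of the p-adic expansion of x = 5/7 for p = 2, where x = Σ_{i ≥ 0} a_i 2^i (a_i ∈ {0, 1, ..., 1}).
(a_0, …, a_3) = (1, 1, 0, 0)

v_2(5/7) = 0 (numerator and denominator both coprime to 2), so x ∈ ℤ_2^×. Compute digits iteratively via a_i = x_i mod 2, x_{i+1} = (x_i − a_i)/2, with x_0 = x:
  x_0 = 5/7;  a_0 = 1;  x_1 = (x_0 − 1)/2 = -1/7
  x_1 = -1/7;  a_1 = 1;  x_2 = (x_1 − 1)/2 = -4/7
  x_2 = -4/7;  a_2 = 0;  x_3 = (x_2 − 0)/2 = -2/7
  x_3 = -2/7;  a_3 = 0;  x_4 = (x_3 − 0)/2 = -1/7
Digits: (1, 1, 0, 0).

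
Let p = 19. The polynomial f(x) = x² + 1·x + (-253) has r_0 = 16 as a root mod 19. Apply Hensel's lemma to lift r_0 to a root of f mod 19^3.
r_2 = 5868 (mod 6859)

Hensel: r_{i+1} = r_i − f(r_i)·(f′(r_i))^{-1} mod 19^{i+2}, f′(x) = 2x + 1. Iterate:
  r_0 = 16 (mod 19)
  r_1 = 92 (mod 361)
  r_2 = 5868 (mod 6859)
Final: r = 5868 satisfies f(r) ≡ 0 mod 19^3.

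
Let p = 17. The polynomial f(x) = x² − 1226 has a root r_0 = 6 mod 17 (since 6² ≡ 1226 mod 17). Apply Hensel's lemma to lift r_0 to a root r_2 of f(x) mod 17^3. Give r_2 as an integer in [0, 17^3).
r_2 = 4392 (mod 4913)

Hensel's recurrence: r_{i+1} = r_i − f(r_i)·(f′(r_i))^{-1} mod 17^{i+2}, with f′(x) = 2x. Iterate:
  r_0 = 6 (mod 17)
  r_1 = 57 (mod 289)
  r_2 = 4392 (mod 4913)
Final: r_2 = 4392, and one checks f(r_2) ≡ 0 mod 17^3.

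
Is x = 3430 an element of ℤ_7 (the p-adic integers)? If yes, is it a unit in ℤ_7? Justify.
x ∈ ℤ_7 but not a unit; v_7(x) = 3 > 0

ℤ_7 = {x ∈ ℚ_7 : v_7(x) ≥ 0} and ℤ_7^× = {x ∈ ℤ_7 : v_7(x) = 0}. Here v_7(3430) = v_7(num) − v_7(den) = 3; compare against these criteria.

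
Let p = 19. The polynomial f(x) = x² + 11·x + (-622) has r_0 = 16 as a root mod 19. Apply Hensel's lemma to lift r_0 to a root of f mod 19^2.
r_1 = 54 (mod 361)

Hensel: r_{i+1} = r_i − f(r_i)·(f′(r_i))^{-1} mod 19^{i+2}, f′(x) = 2x + 11. Iterate:
  r_0 = 16 (mod 19)
  r_1 = 54 (mod 361)
Final: r = 54 satisfies f(r) ≡ 0 mod 19^2.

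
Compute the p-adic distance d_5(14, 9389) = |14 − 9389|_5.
d_5(14, 9389) = 1/3125

Step 1 — x − y = 14 − 9389 = -9375. Step 2 — v_5(-9375) = 5 (factor: -9375 = −(5^5 · 3); the sign does not affect v_p). Step 3 — |x − y|_5 = 5^{-5} = 1/3125.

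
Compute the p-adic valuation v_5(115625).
v_5(115625) = 5

v_5(n) is the largest exponent k such that 5^k divides n. Factor out: 115625 = 5^5 · 37. (Sign doesn't affect v_p.) So v_5(115625) = 5.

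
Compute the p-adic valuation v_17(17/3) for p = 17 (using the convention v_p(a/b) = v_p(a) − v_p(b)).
v_17(17/3) = 1

Factor powers of 17 from the numerator and denominator of the reduced fraction: 17 = 17^1 · 1 and 3 = 17^0 · 3. Apply v_p(a/b) = v_p(a) − v_p(b): v_17(17/3) = 1 − 0 = 1.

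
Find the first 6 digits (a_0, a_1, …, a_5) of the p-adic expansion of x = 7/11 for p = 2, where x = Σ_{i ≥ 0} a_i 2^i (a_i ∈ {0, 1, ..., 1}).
(a_0, …, a_5) = (1, 0, 1, 0, 1, 1)

v_2(7/11) = 0 (numerator and denominator both coprime to 2), so x ∈ ℤ_2^×. Compute digits iteratively via a_i = x_i mod 2, x_{i+1} = (x_i − a_i)/2, with x_0 = x:
  x_0 = 7/11;  a_0 = 1;  x_1 = (x_0 − 1)/2 = -2/11
  x_1 = -2/11;  a_1 = 0;  x_2 = (x_1 − 0)/2 = -1/11
  x_2 = -1/11;  a_2 = 1;  x_3 = (x_2 − 1)/2 = -6/11
  x_3 = -6/11;  a_3 = 0;  x_4 = (x_3 − 0)/2 = -3/11
  x_4 = -3/11;  a_4 = 1;  x_5 = (x_4 − 1)/2 = -7/11
  x_5 = -7/11;  a_5 = 1;  x_6 = (x_5 − 1)/2 = -9/11
Digits: (1, 0, 1, 0, 1, 1).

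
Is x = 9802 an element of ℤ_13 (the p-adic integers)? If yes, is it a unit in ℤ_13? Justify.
x ∈ ℤ_13 but not a unit; v_13(x) = 2 > 0

ℤ_13 = {x ∈ ℚ_13 : v_13(x) ≥ 0} and ℤ_13^× = {x ∈ ℤ_13 : v_13(x) = 0}. Here v_13(9802) = v_13(num) − v_13(den) = 2; compare against these criteria.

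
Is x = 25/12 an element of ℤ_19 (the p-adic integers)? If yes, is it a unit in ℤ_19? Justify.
x ∈ ℤ_19^× (unit); v_19(x) = 0

ℤ_19 = {x ∈ ℚ_19 : v_19(x) ≥ 0} and ℤ_19^× = {x ∈ ℤ_19 : v_19(x) = 0}. Here v_19(25/12) = v_19(num) − v_19(den) = 0; compare against these criteria.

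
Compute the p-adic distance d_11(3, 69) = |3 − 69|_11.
d_11(3, 69) = 1/11

Step 1 — x − y = 3 − 69 = -66. Step 2 — v_11(-66) = 1 (factor: -66 = −(11^1 · 6); the sign does not affect v_p). Step 3 — |x − y|_11 = 11^{-1} = 1/11.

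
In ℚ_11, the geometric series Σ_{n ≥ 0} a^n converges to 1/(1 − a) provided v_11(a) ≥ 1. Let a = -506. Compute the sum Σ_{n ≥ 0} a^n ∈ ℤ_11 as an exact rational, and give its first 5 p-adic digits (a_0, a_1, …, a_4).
Σ a^n = 1/(1 − a) = 1/507;  first 5 digits = (1, 9, 10, 7, 6)

v_11(a) = 1 ≥ 1, so the series converges in ℤ_11 to 1/(1 − a) = 1/(1 − (-506)) = 1/507. Expand this rational in ℤ_11: compute digits iteratively via d_i = x_i mod 11, x_{i+1} = (x_i − d_i)/11. The first 5 digits are (1, 9, 10, 7, 6).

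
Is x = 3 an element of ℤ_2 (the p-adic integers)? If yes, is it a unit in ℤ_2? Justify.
x ∈ ℤ_2^× (unit); v_2(x) = 0

ℤ_2 = {x ∈ ℚ_2 : v_2(x) ≥ 0} and ℤ_2^× = {x ∈ ℤ_2 : v_2(x) = 0}. Here v_2(3) = v_2(num) − v_2(den) = 0; compare against these criteria.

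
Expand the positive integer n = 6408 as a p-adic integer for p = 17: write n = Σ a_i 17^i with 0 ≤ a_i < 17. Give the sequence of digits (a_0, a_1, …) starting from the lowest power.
(a_0, a_1, …) = (16, 2, 5, 1)

Repeated division by 17 gives the digits low-to-high: 6408 = 16 + 2·17^1 + 5·17^2 + 1·17^3. Digit sequence: (16, 2, 5, 1).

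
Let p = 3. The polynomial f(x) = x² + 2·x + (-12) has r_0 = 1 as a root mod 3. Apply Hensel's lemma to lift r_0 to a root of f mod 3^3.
r_2 = 10 (mod 27)

Hensel: r_{i+1} = r_i − f(r_i)·(f′(r_i))^{-1} mod 3^{i+2}, f′(x) = 2x + 2. Iterate:
  r_0 = 1 (mod 3)
  r_1 = 1 (mod 9)
  r_2 = 10 (mod 27)
Final: r = 10 satisfies f(r) ≡ 0 mod 3^3.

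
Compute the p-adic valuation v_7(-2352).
v_7(-2352) = 2

v_7(n) is the largest exponent k such that 7^k divides n. Factor out: -2352 = -7^2 · 48. (Sign doesn't affect v_p.) So v_7(-2352) = 2.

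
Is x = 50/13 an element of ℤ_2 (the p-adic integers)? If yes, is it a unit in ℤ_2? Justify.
x ∈ ℤ_2 but not a unit; v_2(x) = 1 > 0

ℤ_2 = {x ∈ ℚ_2 : v_2(x) ≥ 0} and ℤ_2^× = {x ∈ ℤ_2 : v_2(x) = 0}. Here v_2(50/13) = v_2(num) − v_2(den) = 1; compare against these criteria.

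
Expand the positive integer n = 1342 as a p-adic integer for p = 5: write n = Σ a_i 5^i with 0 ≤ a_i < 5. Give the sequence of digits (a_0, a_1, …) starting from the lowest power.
(a_0, a_1, …) = (2, 3, 3, 0, 2)

Repeated division by 5 gives the digits low-to-high: 1342 = 2 + 3·5^1 + 3·5^2 + 2·5^4. Digit sequence: (2, 3, 3, 0, 2).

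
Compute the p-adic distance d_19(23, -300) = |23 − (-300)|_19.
d_19(23, -300) = 1/19

Step 1 — x − y = 23 − (-300) = 323. Step 2 — v_19(323) = 1 (factor: 323 = (19^1 · 17); the sign does not affect v_p). Step 3 — |x − y|_19 = 19^{-1} = 1/19.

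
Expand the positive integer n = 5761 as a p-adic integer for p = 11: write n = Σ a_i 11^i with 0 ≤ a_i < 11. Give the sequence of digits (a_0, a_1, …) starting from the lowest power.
(a_0, a_1, …) = (8, 6, 3, 4)

Repeated division by 11 gives the digits low-to-high: 5761 = 8 + 6·11^1 + 3·11^2 + 4·11^3. Digit sequence: (8, 6, 3, 4).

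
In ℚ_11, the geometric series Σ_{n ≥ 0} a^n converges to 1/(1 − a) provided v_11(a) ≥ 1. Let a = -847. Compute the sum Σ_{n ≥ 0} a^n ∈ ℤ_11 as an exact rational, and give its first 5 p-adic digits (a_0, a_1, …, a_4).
Σ a^n = 1/(1 − a) = 1/848;  first 5 digits = (1, 0, 4, 10, 4)

v_11(a) = 2 ≥ 1, so the series converges in ℤ_11 to 1/(1 − a) = 1/(1 − (-847)) = 1/848. Expand this rational in ℤ_11: compute digits iteratively via d_i = x_i mod 11, x_{i+1} = (x_i − d_i)/11. The first 5 digits are (1, 0, 4, 10, 4).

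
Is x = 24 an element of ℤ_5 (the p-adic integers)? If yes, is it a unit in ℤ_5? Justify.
x ∈ ℤ_5^× (unit); v_5(x) = 0

ℤ_5 = {x ∈ ℚ_5 : v_5(x) ≥ 0} and ℤ_5^× = {x ∈ ℤ_5 : v_5(x) = 0}. Here v_5(24) = v_5(num) − v_5(den) = 0; compare against these criteria.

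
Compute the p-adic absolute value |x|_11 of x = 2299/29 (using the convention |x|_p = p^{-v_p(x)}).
|2299/29|_11 = 1/121

Step 1 — compute v_11(x) by factoring powers of 11 out of the numerator and denominator: v_11(2299/29) = 2. Step 2 — apply |x|_p = p^{-v_p(x)} = 11^{-2} = 1/121.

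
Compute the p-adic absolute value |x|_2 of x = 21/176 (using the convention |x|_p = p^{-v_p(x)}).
|21/176|_2 = 16

Step 1 — compute v_2(x) by factoring powers of 2 out of the numerator and denominator: v_2(21/176) = -4. Step 2 — apply |x|_p = p^{-v_p(x)} = 2^{4} = 16.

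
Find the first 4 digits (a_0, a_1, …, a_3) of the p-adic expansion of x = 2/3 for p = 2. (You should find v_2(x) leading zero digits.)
(a_0, …, a_3) = (0, 1, 1, 0)

v_2(2/3) = 1, so a_0 = ... = a_0 = 0. Factor out: x = 2^1 · u with u = 1/3 a unit in ℤ_2. Expand u iteratively via a_{v+i} = u_i mod 2, u_{i+1} = (u_i − a_{v+i})/2:
  u_0 = 1/3;  a_1 = 1;  u_1 = (u_0 − 1)/2 = -1/3
  u_1 = -1/3;  a_2 = 1;  u_2 = (u_1 − 1)/2 = -2/3
  u_2 = -2/3;  a_3 = 0;  u_3 = (u_2 − 0)/2 = -1/3
Digits: (0, 1, 1, 0).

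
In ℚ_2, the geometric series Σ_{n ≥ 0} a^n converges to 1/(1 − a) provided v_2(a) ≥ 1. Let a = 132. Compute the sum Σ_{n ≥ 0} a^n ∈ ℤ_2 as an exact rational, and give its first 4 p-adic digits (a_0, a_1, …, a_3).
Σ a^n = 1/(1 − a) = -1/131;  first 4 digits = (1, 0, 1, 0)

v_2(a) = 2 ≥ 1, so the series converges in ℤ_2 to 1/(1 − a) = 1/(1 − 132) = -1/131. Expand this rational in ℤ_2: compute digits iteratively via d_i = x_i mod 2, x_{i+1} = (x_i − d_i)/2. The first 4 digits are (1, 0, 1, 0).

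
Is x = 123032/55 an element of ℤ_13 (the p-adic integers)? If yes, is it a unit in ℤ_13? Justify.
x ∈ ℤ_13 but not a unit; v_13(x) = 3 > 0

ℤ_13 = {x ∈ ℚ_13 : v_13(x) ≥ 0} and ℤ_13^× = {x ∈ ℤ_13 : v_13(x) = 0}. Here v_13(123032/55) = v_13(num) − v_13(den) = 3; compare against these criteria.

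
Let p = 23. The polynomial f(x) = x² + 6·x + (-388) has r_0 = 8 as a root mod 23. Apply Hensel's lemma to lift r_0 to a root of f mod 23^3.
r_2 = 8725 (mod 12167)

Hensel: r_{i+1} = r_i − f(r_i)·(f′(r_i))^{-1} mod 23^{i+2}, f′(x) = 2x + 6. Iterate:
  r_0 = 8 (mod 23)
  r_1 = 261 (mod 529)
  r_2 = 8725 (mod 12167)
Final: r = 8725 satisfies f(r) ≡ 0 mod 23^3.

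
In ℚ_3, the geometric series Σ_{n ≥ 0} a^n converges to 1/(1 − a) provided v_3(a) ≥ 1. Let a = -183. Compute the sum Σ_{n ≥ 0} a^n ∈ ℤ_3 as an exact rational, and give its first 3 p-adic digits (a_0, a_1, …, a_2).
Σ a^n = 1/(1 − a) = 1/184;  first 3 digits = (1, 2, 1)

v_3(a) = 1 ≥ 1, so the series converges in ℤ_3 to 1/(1 − a) = 1/(1 − (-183)) = 1/184. Expand this rational in ℤ_3: compute digits iteratively via d_i = x_i mod 3, x_{i+1} = (x_i − d_i)/3. The first 3 digits are (1, 2, 1).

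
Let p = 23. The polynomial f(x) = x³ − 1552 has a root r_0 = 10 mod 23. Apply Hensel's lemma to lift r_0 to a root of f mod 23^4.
r_3 = 50817 (mod 279841)

Hensel: r_{i+1} = r_i − f(r_i)/f′(r_i) mod 23^{i+2}, where f′(x) = 3x². Iterate:
  r_0 = 10 (mod 23)
  r_1 = 33 (mod 529)
  r_2 = 2149 (mod 12167)
  r_3 = 50817 (mod 279841)
Final: r = 50817 with f(r) ≡ 0 mod 23^4.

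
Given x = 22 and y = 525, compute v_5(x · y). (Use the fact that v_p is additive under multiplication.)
v_5(11550) = 2

v_p(x) = 0 (factor: 22 = 5^0 · 22); v_p(y) = 2 (factor: 525 = 5^2 · 21). Additivity: v_p(xy) = v_p(x) + v_p(y) = 0 + 2 = 2. (Direct check: xy = 11550 = 5^2 · (462).)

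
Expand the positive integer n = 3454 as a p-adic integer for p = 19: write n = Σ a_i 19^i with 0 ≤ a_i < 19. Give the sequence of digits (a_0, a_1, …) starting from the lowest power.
(a_0, a_1, …) = (15, 10, 9)

Repeated division by 19 gives the digits low-to-high: 3454 = 15 + 10·19^1 + 9·19^2. Digit sequence: (15, 10, 9).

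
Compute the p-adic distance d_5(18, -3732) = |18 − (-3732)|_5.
d_5(18, -3732) = 1/625

Step 1 — x − y = 18 − (-3732) = 3750. Step 2 — v_5(3750) = 4 (factor: 3750 = (5^4 · 6); the sign does not affect v_p). Step 3 — |x − y|_5 = 5^{-4} = 1/625.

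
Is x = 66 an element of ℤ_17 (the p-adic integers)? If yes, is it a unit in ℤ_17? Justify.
x ∈ ℤ_17^× (unit); v_17(x) = 0

ℤ_17 = {x ∈ ℚ_17 : v_17(x) ≥ 0} and ℤ_17^× = {x ∈ ℤ_17 : v_17(x) = 0}. Here v_17(66) = v_17(num) − v_17(den) = 0; compare against these criteria.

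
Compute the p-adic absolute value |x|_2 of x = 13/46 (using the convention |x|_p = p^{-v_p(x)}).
|13/46|_2 = 2

Step 1 — compute v_2(x) by factoring powers of 2 out of the numerator and denominator: v_2(13/46) = -1. Step 2 — apply |x|_p = p^{-v_p(x)} = 2^{1} = 2.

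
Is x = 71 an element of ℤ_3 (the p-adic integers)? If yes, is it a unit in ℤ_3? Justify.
x ∈ ℤ_3^× (unit); v_3(x) = 0

ℤ_3 = {x ∈ ℚ_3 : v_3(x) ≥ 0} and ℤ_3^× = {x ∈ ℤ_3 : v_3(x) = 0}. Here v_3(71) = v_3(num) − v_3(den) = 0; compare against these criteria.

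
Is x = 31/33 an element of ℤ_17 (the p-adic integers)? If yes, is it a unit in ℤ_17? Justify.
x ∈ ℤ_17^× (unit); v_17(x) = 0

ℤ_17 = {x ∈ ℚ_17 : v_17(x) ≥ 0} and ℤ_17^× = {x ∈ ℤ_17 : v_17(x) = 0}. Here v_17(31/33) = v_17(num) − v_17(den) = 0; compare against these criteria.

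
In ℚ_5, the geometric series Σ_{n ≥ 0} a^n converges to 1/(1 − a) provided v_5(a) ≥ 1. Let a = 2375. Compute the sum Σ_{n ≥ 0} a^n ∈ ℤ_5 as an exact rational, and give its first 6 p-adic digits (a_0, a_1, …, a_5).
Σ a^n = 1/(1 − a) = -1/2374;  first 6 digits = (1, 0, 0, 4, 3, 0)

v_5(a) = 3 ≥ 1, so the series converges in ℤ_5 to 1/(1 − a) = 1/(1 − 2375) = -1/2374. Expand this rational in ℤ_5: compute digits iteratively via d_i = x_i mod 5, x_{i+1} = (x_i − d_i)/5. The first 6 digits are (1, 0, 0, 4, 3, 0).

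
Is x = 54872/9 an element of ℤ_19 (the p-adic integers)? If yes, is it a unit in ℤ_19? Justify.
x ∈ ℤ_19 but not a unit; v_19(x) = 3 > 0

ℤ_19 = {x ∈ ℚ_19 : v_19(x) ≥ 0} and ℤ_19^× = {x ∈ ℤ_19 : v_19(x) = 0}. Here v_19(54872/9) = v_19(num) − v_19(den) = 3; compare against these criteria.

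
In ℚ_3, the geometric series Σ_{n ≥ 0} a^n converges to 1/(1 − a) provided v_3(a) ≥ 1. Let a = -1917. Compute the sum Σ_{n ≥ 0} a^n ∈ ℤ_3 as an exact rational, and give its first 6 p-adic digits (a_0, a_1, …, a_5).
Σ a^n = 1/(1 − a) = 1/1918;  first 6 digits = (1, 0, 0, 1, 0, 1)

v_3(a) = 3 ≥ 1, so the series converges in ℤ_3 to 1/(1 − a) = 1/(1 − (-1917)) = 1/1918. Expand this rational in ℤ_3: compute digits iteratively via d_i = x_i mod 3, x_{i+1} = (x_i − d_i)/3. The first 6 digits are (1, 0, 0, 1, 0, 1).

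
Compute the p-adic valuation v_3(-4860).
v_3(-4860) = 5

v_3(n) is the largest exponent k such that 3^k divides n. Factor out: -4860 = -3^5 · 20. (Sign doesn't affect v_p.) So v_3(-4860) = 5.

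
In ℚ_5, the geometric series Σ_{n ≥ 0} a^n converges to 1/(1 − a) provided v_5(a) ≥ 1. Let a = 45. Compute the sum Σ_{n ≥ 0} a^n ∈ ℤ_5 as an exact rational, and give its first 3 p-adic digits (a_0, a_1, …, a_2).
Σ a^n = 1/(1 − a) = -1/44;  first 3 digits = (1, 4, 2)

v_5(a) = 1 ≥ 1, so the series converges in ℤ_5 to 1/(1 − a) = 1/(1 − 45) = -1/44. Expand this rational in ℤ_5: compute digits iteratively via d_i = x_i mod 5, x_{i+1} = (x_i − d_i)/5. The first 3 digits are (1, 4, 2).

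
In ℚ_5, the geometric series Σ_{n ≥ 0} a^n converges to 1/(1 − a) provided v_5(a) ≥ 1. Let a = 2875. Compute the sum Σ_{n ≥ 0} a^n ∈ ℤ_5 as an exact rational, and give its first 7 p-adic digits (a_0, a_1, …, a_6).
Σ a^n = 1/(1 − a) = -1/2874;  first 7 digits = (1, 0, 0, 3, 4, 0, 4)

v_5(a) = 3 ≥ 1, so the series converges in ℤ_5 to 1/(1 − a) = 1/(1 − 2875) = -1/2874. Expand this rational in ℤ_5: compute digits iteratively via d_i = x_i mod 5, x_{i+1} = (x_i − d_i)/5. The first 7 digits are (1, 0, 0, 3, 4, 0, 4).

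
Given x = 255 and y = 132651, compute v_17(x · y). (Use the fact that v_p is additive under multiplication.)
v_17(33826005) = 4

v_p(x) = 1 (factor: 255 = 17^1 · 15); v_p(y) = 3 (factor: 132651 = 17^3 · 27). Additivity: v_p(xy) = v_p(x) + v_p(y) = 1 + 3 = 4. (Direct check: xy = 33826005 = 17^4 · (405).)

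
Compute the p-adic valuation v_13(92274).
v_13(92274) = 3

v_13(n) is the largest exponent k such that 13^k divides n. Factor out: 92274 = 13^3 · 42. (Sign doesn't affect v_p.) So v_13(92274) = 3.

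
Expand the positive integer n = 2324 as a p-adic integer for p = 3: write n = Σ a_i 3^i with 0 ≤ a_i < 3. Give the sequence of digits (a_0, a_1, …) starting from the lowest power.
(a_0, a_1, …) = (2, 0, 0, 2, 1, 0, 0, 1)

Repeated division by 3 gives the digits low-to-high: 2324 = 2 + 2·3^3 + 1·3^4 + 1·3^7. Digit sequence: (2, 0, 0, 2, 1, 0, 0, 1).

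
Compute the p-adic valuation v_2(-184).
v_2(-184) = 3

v_2(n) is the largest exponent k such that 2^k divides n. Factor out: -184 = -2^3 · 23. (Sign doesn't affect v_p.) So v_2(-184) = 3.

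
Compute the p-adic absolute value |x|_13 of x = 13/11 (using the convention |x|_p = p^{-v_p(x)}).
|13/11|_13 = 1/13

Step 1 — compute v_13(x) by factoring powers of 13 out of the numerator and denominator: v_13(13/11) = 1. Step 2 — apply |x|_p = p^{-v_p(x)} = 13^{-1} = 1/13.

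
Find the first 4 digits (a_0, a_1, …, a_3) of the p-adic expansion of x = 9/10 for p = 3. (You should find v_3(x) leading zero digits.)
(a_0, …, a_3) = (0, 0, 1, 0)

v_3(9/10) = 2, so a_0 = ... = a_1 = 0. Factor out: x = 3^2 · u with u = 1/10 a unit in ℤ_3. Expand u iteratively via a_{v+i} = u_i mod 3, u_{i+1} = (u_i − a_{v+i})/3:
  u_0 = 1/10;  a_2 = 1;  u_1 = (u_0 − 1)/3 = -3/10
  u_1 = -3/10;  a_3 = 0;  u_2 = (u_1 − 0)/3 = -1/10
Digits: (0, 0, 1, 0).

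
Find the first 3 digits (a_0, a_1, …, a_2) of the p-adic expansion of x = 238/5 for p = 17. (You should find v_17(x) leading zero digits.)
(a_0, …, a_2) = (0, 13, 13)

v_17(238/5) = 1, so a_0 = ... = a_0 = 0. Factor out: x = 17^1 · u with u = 14/5 a unit in ℤ_17. Expand u iteratively via a_{v+i} = u_i mod 17, u_{i+1} = (u_i − a_{v+i})/17:
  u_0 = 14/5;  a_1 = 13;  u_1 = (u_0 − 13)/17 = -3/5
  u_1 = -3/5;  a_2 = 13;  u_2 = (u_1 − 13)/17 = -4/5
Digits: (0, 13, 13).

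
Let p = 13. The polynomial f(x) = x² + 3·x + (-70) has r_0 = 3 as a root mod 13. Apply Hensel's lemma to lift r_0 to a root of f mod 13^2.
r_1 = 159 (mod 169)

Hensel: r_{i+1} = r_i − f(r_i)·(f′(r_i))^{-1} mod 13^{i+2}, f′(x) = 2x + 3. Iterate:
  r_0 = 3 (mod 13)
  r_1 = 159 (mod 169)
Final: r = 159 satisfies f(r) ≡ 0 mod 13^2.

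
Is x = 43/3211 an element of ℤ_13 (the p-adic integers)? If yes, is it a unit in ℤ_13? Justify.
x ∉ ℤ_13 (v_13(x) = -2 < 0)

ℤ_13 = {x ∈ ℚ_13 : v_13(x) ≥ 0} and ℤ_13^× = {x ∈ ℤ_13 : v_13(x) = 0}. Here v_13(43/3211) = v_13(num) − v_13(den) = -2; compare against these criteria.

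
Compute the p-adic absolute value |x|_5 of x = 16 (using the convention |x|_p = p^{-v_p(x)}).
|16|_5 = 1

Step 1 — compute v_5(x) by factoring powers of 5 out of the numerator and denominator: v_5(16) = 0. Step 2 — apply |x|_p = p^{-v_p(x)} = 5^{0} = 1.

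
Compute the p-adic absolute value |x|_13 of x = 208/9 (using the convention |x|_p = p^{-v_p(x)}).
|208/9|_13 = 1/13

Step 1 — compute v_13(x) by factoring powers of 13 out of the numerator and denominator: v_13(208/9) = 1. Step 2 — apply |x|_p = p^{-v_p(x)} = 13^{-1} = 1/13.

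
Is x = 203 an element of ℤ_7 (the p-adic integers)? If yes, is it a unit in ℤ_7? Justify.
x ∈ ℤ_7 but not a unit; v_7(x) = 1 > 0

ℤ_7 = {x ∈ ℚ_7 : v_7(x) ≥ 0} and ℤ_7^× = {x ∈ ℤ_7 : v_7(x) = 0}. Here v_7(203) = v_7(num) − v_7(den) = 1; compare against these criteria.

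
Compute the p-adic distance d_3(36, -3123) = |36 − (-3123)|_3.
d_3(36, -3123) = 1/243

Step 1 — x − y = 36 − (-3123) = 3159. Step 2 — v_3(3159) = 5 (factor: 3159 = (3^5 · 13); the sign does not affect v_p). Step 3 — |x − y|_3 = 3^{-5} = 1/243.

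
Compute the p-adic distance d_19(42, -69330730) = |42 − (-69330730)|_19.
d_19(42, -69330730) = 1/2476099

Step 1 — x − y = 42 − (-69330730) = 69330772. Step 2 — v_19(69330772) = 5 (factor: 69330772 = (19^5 · 28); the sign does not affect v_p). Step 3 — |x − y|_19 = 19^{-5} = 1/2476099.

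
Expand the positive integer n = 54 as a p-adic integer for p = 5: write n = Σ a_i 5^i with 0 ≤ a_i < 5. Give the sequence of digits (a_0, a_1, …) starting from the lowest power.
(a_0, a_1, …) = (4, 0, 2)

Repeated division by 5 gives the digits low-to-high: 54 = 4 + 2·5^2. Digit sequence: (4, 0, 2).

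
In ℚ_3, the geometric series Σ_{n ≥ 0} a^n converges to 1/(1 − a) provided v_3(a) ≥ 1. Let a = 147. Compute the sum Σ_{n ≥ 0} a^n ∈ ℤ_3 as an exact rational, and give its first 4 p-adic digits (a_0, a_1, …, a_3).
Σ a^n = 1/(1 − a) = -1/146;  first 4 digits = (1, 1, 2, 2)

v_3(a) = 1 ≥ 1, so the series converges in ℤ_3 to 1/(1 − a) = 1/(1 − 147) = -1/146. Expand this rational in ℤ_3: compute digits iteratively via d_i = x_i mod 3, x_{i+1} = (x_i − d_i)/3. The first 4 digits are (1, 1, 2, 2).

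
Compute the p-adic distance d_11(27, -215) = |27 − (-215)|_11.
d_11(27, -215) = 1/121

Step 1 — x − y = 27 − (-215) = 242. Step 2 — v_11(242) = 2 (factor: 242 = (11^2 · 2); the sign does not affect v_p). Step 3 — |x − y|_11 = 11^{-2} = 1/121.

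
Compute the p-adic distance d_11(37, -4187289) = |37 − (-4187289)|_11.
d_11(37, -4187289) = 1/161051

Step 1 — x − y = 37 − (-4187289) = 4187326. Step 2 — v_11(4187326) = 5 (factor: 4187326 = (11^5 · 26); the sign does not affect v_p). Step 3 — |x − y|_11 = 11^{-5} = 1/161051.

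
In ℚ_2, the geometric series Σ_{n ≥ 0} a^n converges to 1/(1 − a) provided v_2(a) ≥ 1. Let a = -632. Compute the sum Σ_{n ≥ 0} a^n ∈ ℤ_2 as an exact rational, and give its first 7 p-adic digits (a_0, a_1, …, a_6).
Σ a^n = 1/(1 − a) = 1/633;  first 7 digits = (1, 0, 0, 1, 0, 0, 1)

v_2(a) = 3 ≥ 1, so the series converges in ℤ_2 to 1/(1 − a) = 1/(1 − (-632)) = 1/633. Expand this rational in ℤ_2: compute digits iteratively via d_i = x_i mod 2, x_{i+1} = (x_i − d_i)/2. The first 7 digits are (1, 0, 0, 1, 0, 0, 1).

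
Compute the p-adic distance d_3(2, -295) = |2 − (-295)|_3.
d_3(2, -295) = 1/27

Step 1 — x − y = 2 − (-295) = 297. Step 2 — v_3(297) = 3 (factor: 297 = (3^3 · 11); the sign does not affect v_p). Step 3 — |x − y|_3 = 3^{-3} = 1/27.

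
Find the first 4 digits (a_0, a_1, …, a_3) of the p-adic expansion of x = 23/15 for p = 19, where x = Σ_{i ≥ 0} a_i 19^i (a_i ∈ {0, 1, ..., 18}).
(a_0, …, a_3) = (18, 8, 16, 8)

v_19(23/15) = 0 (numerator and denominator both coprime to 19), so x ∈ ℤ_19^×. Compute digits iteratively via a_i = x_i mod 19, x_{i+1} = (x_i − a_i)/19, with x_0 = x:
  x_0 = 23/15;  a_0 = 18;  x_1 = (x_0 − 18)/19 = -13/15
  x_1 = -13/15;  a_1 = 8;  x_2 = (x_1 − 8)/19 = -7/15
  x_2 = -7/15;  a_2 = 16;  x_3 = (x_2 − 16)/19 = -13/15
  x_3 = -13/15;  a_3 = 8;  x_4 = (x_3 − 8)/19 = -7/15
Digits: (18, 8, 16, 8).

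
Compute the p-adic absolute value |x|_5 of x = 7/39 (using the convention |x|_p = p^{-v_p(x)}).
|7/39|_5 = 1

Step 1 — compute v_5(x) by factoring powers of 5 out of the numerator and denominator: v_5(7/39) = 0. Step 2 — apply |x|_p = p^{-v_p(x)} = 5^{0} = 1.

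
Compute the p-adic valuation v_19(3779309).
v_19(3779309) = 4

v_19(n) is the largest exponent k such that 19^k divides n. Factor out: 3779309 = 19^4 · 29. (Sign doesn't affect v_p.) So v_19(3779309) = 4.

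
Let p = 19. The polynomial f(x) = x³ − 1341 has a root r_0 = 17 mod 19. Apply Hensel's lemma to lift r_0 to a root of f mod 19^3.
r_2 = 1404 (mod 6859)

Hensel: r_{i+1} = r_i − f(r_i)/f′(r_i) mod 19^{i+2}, where f′(x) = 3x². Iterate:
  r_0 = 17 (mod 19)
  r_1 = 321 (mod 361)
  r_2 = 1404 (mod 6859)
Final: r = 1404 with f(r) ≡ 0 mod 19^3.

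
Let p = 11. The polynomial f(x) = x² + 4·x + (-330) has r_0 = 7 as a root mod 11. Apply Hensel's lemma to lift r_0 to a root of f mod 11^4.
r_3 = 14010 (mod 14641)

Hensel: r_{i+1} = r_i − f(r_i)·(f′(r_i))^{-1} mod 11^{i+2}, f′(x) = 2x + 4. Iterate:
  r_0 = 7 (mod 11)
  r_1 = 95 (mod 121)
  r_2 = 700 (mod 1331)
  r_3 = 14010 (mod 14641)
Final: r = 14010 satisfies f(r) ≡ 0 mod 11^4.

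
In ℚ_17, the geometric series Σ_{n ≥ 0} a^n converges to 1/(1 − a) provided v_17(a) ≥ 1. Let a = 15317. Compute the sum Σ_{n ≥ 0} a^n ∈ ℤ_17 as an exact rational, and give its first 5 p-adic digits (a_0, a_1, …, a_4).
Σ a^n = 1/(1 − a) = -1/15316;  first 5 digits = (1, 0, 2, 3, 4)

v_17(a) = 2 ≥ 1, so the series converges in ℤ_17 to 1/(1 − a) = 1/(1 − 15317) = -1/15316. Expand this rational in ℤ_17: compute digits iteratively via d_i = x_i mod 17, x_{i+1} = (x_i − d_i)/17. The first 5 digits are (1, 0, 2, 3, 4).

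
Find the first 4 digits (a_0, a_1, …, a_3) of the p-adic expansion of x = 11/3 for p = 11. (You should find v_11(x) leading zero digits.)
(a_0, …, a_3) = (0, 4, 7, 3)

v_11(11/3) = 1, so a_0 = ... = a_0 = 0. Factor out: x = 11^1 · u with u = 1/3 a unit in ℤ_11. Expand u iteratively via a_{v+i} = u_i mod 11, u_{i+1} = (u_i − a_{v+i})/11:
  u_0 = 1/3;  a_1 = 4;  u_1 = (u_0 − 4)/11 = -1/3
  u_1 = -1/3;  a_2 = 7;  u_2 = (u_1 − 7)/11 = -2/3
  u_2 = -2/3;  a_3 = 3;  u_3 = (u_2 − 3)/11 = -1/3
Digits: (0, 4, 7, 3).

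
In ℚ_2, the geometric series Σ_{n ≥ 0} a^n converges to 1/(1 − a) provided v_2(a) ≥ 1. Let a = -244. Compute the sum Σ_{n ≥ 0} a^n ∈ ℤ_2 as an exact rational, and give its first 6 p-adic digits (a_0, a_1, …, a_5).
Σ a^n = 1/(1 − a) = 1/245;  first 6 digits = (1, 0, 1, 1, 1, 0)

v_2(a) = 2 ≥ 1, so the series converges in ℤ_2 to 1/(1 − a) = 1/(1 − (-244)) = 1/245. Expand this rational in ℤ_2: compute digits iteratively via d_i = x_i mod 2, x_{i+1} = (x_i − d_i)/2. The first 6 digits are (1, 0, 1, 1, 1, 0).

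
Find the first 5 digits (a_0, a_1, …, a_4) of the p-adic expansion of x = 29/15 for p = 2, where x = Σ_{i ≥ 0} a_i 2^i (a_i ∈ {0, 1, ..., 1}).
(a_0, …, a_4) = (1, 1, 0, 0, 1)

v_2(29/15) = 0 (numerator and denominator both coprime to 2), so x ∈ ℤ_2^×. Compute digits iteratively via a_i = x_i mod 2, x_{i+1} = (x_i − a_i)/2, with x_0 = x:
  x_0 = 29/15;  a_0 = 1;  x_1 = (x_0 − 1)/2 = 7/15
  x_1 = 7/15;  a_1 = 1;  x_2 = (x_1 − 1)/2 = -4/15
  x_2 = -4/15;  a_2 = 0;  x_3 = (x_2 − 0)/2 = -2/15
  x_3 = -2/15;  a_3 = 0;  x_4 = (x_3 − 0)/2 = -1/15
  x_4 = -1/15;  a_4 = 1;  x_5 = (x_4 − 1)/2 = -8/15
Digits: (1, 1, 0, 0, 1).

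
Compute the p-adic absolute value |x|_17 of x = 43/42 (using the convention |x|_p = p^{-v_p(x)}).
|43/42|_17 = 1

Step 1 — compute v_17(x) by factoring powers of 17 out of the numerator and denominator: v_17(43/42) = 0. Step 2 — apply |x|_p = p^{-v_p(x)} = 17^{0} = 1.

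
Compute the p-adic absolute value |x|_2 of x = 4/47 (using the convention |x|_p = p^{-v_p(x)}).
|4/47|_2 = 1/4

Step 1 — compute v_2(x) by factoring powers of 2 out of the numerator and denominator: v_2(4/47) = 2. Step 2 — apply |x|_p = p^{-v_p(x)} = 2^{-2} = 1/4.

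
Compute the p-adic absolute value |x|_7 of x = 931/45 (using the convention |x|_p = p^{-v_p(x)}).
|931/45|_7 = 1/49

Step 1 — compute v_7(x) by factoring powers of 7 out of the numerator and denominator: v_7(931/45) = 2. Step 2 — apply |x|_p = p^{-v_p(x)} = 7^{-2} = 1/49.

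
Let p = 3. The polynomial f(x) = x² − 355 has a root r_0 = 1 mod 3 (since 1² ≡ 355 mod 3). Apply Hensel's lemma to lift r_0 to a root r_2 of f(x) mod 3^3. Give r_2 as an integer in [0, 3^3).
r_2 = 25 (mod 27)

Hensel's recurrence: r_{i+1} = r_i − f(r_i)·(f′(r_i))^{-1} mod 3^{i+2}, with f′(x) = 2x. Iterate:
  r_0 = 1 (mod 3)
  r_1 = 7 (mod 9)
  r_2 = 25 (mod 27)
Final: r_2 = 25, and one checks f(r_2) ≡ 0 mod 3^3.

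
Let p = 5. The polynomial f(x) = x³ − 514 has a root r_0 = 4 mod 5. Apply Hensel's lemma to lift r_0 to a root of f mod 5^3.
r_2 = 29 (mod 125)

Hensel: r_{i+1} = r_i − f(r_i)/f′(r_i) mod 5^{i+2}, where f′(x) = 3x². Iterate:
  r_0 = 4 (mod 5)
  r_1 = 4 (mod 25)
  r_2 = 29 (mod 125)
Final: r = 29 with f(r) ≡ 0 mod 5^3.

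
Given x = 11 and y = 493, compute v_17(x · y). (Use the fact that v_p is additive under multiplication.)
v_17(5423) = 1

v_p(x) = 0 (factor: 11 = 17^0 · 11); v_p(y) = 1 (factor: 493 = 17^1 · 29). Additivity: v_p(xy) = v_p(x) + v_p(y) = 0 + 1 = 1. (Direct check: xy = 5423 = 17^1 · (319).)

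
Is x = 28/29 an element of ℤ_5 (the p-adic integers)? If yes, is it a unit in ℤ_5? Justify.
x ∈ ℤ_5^× (unit); v_5(x) = 0

ℤ_5 = {x ∈ ℚ_5 : v_5(x) ≥ 0} and ℤ_5^× = {x ∈ ℤ_5 : v_5(x) = 0}. Here v_5(28/29) = v_5(num) − v_5(den) = 0; compare against these criteria.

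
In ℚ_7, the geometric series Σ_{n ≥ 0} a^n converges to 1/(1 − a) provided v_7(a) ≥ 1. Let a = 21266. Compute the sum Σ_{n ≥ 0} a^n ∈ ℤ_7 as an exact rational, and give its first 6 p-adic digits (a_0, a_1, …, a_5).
Σ a^n = 1/(1 − a) = -1/21265;  first 6 digits = (1, 0, 0, 6, 1, 1)

v_7(a) = 3 ≥ 1, so the series converges in ℤ_7 to 1/(1 − a) = 1/(1 − 21266) = -1/21265. Expand this rational in ℤ_7: compute digits iteratively via d_i = x_i mod 7, x_{i+1} = (x_i − d_i)/7. The first 6 digits are (1, 0, 0, 6, 1, 1).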